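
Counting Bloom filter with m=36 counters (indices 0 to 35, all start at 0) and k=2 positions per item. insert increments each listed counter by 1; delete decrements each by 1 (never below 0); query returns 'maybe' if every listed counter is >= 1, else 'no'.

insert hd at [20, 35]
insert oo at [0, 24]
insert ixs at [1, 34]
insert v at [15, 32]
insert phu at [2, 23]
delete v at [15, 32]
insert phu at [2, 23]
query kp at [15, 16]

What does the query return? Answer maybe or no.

Step 1: insert hd at [20, 35] -> counters=[0,0,0,0,0,0,0,0,0,0,0,0,0,0,0,0,0,0,0,0,1,0,0,0,0,0,0,0,0,0,0,0,0,0,0,1]
Step 2: insert oo at [0, 24] -> counters=[1,0,0,0,0,0,0,0,0,0,0,0,0,0,0,0,0,0,0,0,1,0,0,0,1,0,0,0,0,0,0,0,0,0,0,1]
Step 3: insert ixs at [1, 34] -> counters=[1,1,0,0,0,0,0,0,0,0,0,0,0,0,0,0,0,0,0,0,1,0,0,0,1,0,0,0,0,0,0,0,0,0,1,1]
Step 4: insert v at [15, 32] -> counters=[1,1,0,0,0,0,0,0,0,0,0,0,0,0,0,1,0,0,0,0,1,0,0,0,1,0,0,0,0,0,0,0,1,0,1,1]
Step 5: insert phu at [2, 23] -> counters=[1,1,1,0,0,0,0,0,0,0,0,0,0,0,0,1,0,0,0,0,1,0,0,1,1,0,0,0,0,0,0,0,1,0,1,1]
Step 6: delete v at [15, 32] -> counters=[1,1,1,0,0,0,0,0,0,0,0,0,0,0,0,0,0,0,0,0,1,0,0,1,1,0,0,0,0,0,0,0,0,0,1,1]
Step 7: insert phu at [2, 23] -> counters=[1,1,2,0,0,0,0,0,0,0,0,0,0,0,0,0,0,0,0,0,1,0,0,2,1,0,0,0,0,0,0,0,0,0,1,1]
Query kp: check counters[15]=0 counters[16]=0 -> no

Answer: no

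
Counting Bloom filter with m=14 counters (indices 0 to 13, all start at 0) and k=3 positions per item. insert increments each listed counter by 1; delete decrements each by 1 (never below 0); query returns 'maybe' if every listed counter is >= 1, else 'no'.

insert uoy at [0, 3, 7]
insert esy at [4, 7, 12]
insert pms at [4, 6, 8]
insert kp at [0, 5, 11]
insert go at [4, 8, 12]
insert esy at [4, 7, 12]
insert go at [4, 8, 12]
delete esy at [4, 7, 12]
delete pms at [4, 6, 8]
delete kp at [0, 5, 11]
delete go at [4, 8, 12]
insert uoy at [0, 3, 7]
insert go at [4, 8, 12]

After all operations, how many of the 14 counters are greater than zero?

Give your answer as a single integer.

Step 1: insert uoy at [0, 3, 7] -> counters=[1,0,0,1,0,0,0,1,0,0,0,0,0,0]
Step 2: insert esy at [4, 7, 12] -> counters=[1,0,0,1,1,0,0,2,0,0,0,0,1,0]
Step 3: insert pms at [4, 6, 8] -> counters=[1,0,0,1,2,0,1,2,1,0,0,0,1,0]
Step 4: insert kp at [0, 5, 11] -> counters=[2,0,0,1,2,1,1,2,1,0,0,1,1,0]
Step 5: insert go at [4, 8, 12] -> counters=[2,0,0,1,3,1,1,2,2,0,0,1,2,0]
Step 6: insert esy at [4, 7, 12] -> counters=[2,0,0,1,4,1,1,3,2,0,0,1,3,0]
Step 7: insert go at [4, 8, 12] -> counters=[2,0,0,1,5,1,1,3,3,0,0,1,4,0]
Step 8: delete esy at [4, 7, 12] -> counters=[2,0,0,1,4,1,1,2,3,0,0,1,3,0]
Step 9: delete pms at [4, 6, 8] -> counters=[2,0,0,1,3,1,0,2,2,0,0,1,3,0]
Step 10: delete kp at [0, 5, 11] -> counters=[1,0,0,1,3,0,0,2,2,0,0,0,3,0]
Step 11: delete go at [4, 8, 12] -> counters=[1,0,0,1,2,0,0,2,1,0,0,0,2,0]
Step 12: insert uoy at [0, 3, 7] -> counters=[2,0,0,2,2,0,0,3,1,0,0,0,2,0]
Step 13: insert go at [4, 8, 12] -> counters=[2,0,0,2,3,0,0,3,2,0,0,0,3,0]
Final counters=[2,0,0,2,3,0,0,3,2,0,0,0,3,0] -> 6 nonzero

Answer: 6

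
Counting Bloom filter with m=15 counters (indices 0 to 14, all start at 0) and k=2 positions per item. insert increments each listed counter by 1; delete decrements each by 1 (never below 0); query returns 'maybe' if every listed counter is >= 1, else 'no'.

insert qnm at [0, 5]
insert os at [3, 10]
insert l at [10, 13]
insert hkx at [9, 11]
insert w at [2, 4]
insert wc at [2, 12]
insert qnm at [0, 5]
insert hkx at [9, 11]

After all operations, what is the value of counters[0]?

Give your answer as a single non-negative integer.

Step 1: insert qnm at [0, 5] -> counters=[1,0,0,0,0,1,0,0,0,0,0,0,0,0,0]
Step 2: insert os at [3, 10] -> counters=[1,0,0,1,0,1,0,0,0,0,1,0,0,0,0]
Step 3: insert l at [10, 13] -> counters=[1,0,0,1,0,1,0,0,0,0,2,0,0,1,0]
Step 4: insert hkx at [9, 11] -> counters=[1,0,0,1,0,1,0,0,0,1,2,1,0,1,0]
Step 5: insert w at [2, 4] -> counters=[1,0,1,1,1,1,0,0,0,1,2,1,0,1,0]
Step 6: insert wc at [2, 12] -> counters=[1,0,2,1,1,1,0,0,0,1,2,1,1,1,0]
Step 7: insert qnm at [0, 5] -> counters=[2,0,2,1,1,2,0,0,0,1,2,1,1,1,0]
Step 8: insert hkx at [9, 11] -> counters=[2,0,2,1,1,2,0,0,0,2,2,2,1,1,0]
Final counters=[2,0,2,1,1,2,0,0,0,2,2,2,1,1,0] -> counters[0]=2

Answer: 2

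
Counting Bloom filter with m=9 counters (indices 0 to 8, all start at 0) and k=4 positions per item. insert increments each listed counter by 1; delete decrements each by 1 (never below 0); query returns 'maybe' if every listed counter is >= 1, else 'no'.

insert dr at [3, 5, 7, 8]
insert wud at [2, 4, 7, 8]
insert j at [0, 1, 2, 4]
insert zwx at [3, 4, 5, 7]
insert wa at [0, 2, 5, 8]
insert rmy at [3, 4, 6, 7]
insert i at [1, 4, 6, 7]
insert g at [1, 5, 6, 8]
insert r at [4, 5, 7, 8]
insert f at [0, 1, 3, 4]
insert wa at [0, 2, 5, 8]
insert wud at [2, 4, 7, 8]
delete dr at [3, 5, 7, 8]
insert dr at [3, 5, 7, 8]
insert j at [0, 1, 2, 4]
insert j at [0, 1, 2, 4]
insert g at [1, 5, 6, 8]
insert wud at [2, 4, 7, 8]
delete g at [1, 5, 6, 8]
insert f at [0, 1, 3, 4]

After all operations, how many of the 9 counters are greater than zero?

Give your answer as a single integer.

Answer: 9

Derivation:
Step 1: insert dr at [3, 5, 7, 8] -> counters=[0,0,0,1,0,1,0,1,1]
Step 2: insert wud at [2, 4, 7, 8] -> counters=[0,0,1,1,1,1,0,2,2]
Step 3: insert j at [0, 1, 2, 4] -> counters=[1,1,2,1,2,1,0,2,2]
Step 4: insert zwx at [3, 4, 5, 7] -> counters=[1,1,2,2,3,2,0,3,2]
Step 5: insert wa at [0, 2, 5, 8] -> counters=[2,1,3,2,3,3,0,3,3]
Step 6: insert rmy at [3, 4, 6, 7] -> counters=[2,1,3,3,4,3,1,4,3]
Step 7: insert i at [1, 4, 6, 7] -> counters=[2,2,3,3,5,3,2,5,3]
Step 8: insert g at [1, 5, 6, 8] -> counters=[2,3,3,3,5,4,3,5,4]
Step 9: insert r at [4, 5, 7, 8] -> counters=[2,3,3,3,6,5,3,6,5]
Step 10: insert f at [0, 1, 3, 4] -> counters=[3,4,3,4,7,5,3,6,5]
Step 11: insert wa at [0, 2, 5, 8] -> counters=[4,4,4,4,7,6,3,6,6]
Step 12: insert wud at [2, 4, 7, 8] -> counters=[4,4,5,4,8,6,3,7,7]
Step 13: delete dr at [3, 5, 7, 8] -> counters=[4,4,5,3,8,5,3,6,6]
Step 14: insert dr at [3, 5, 7, 8] -> counters=[4,4,5,4,8,6,3,7,7]
Step 15: insert j at [0, 1, 2, 4] -> counters=[5,5,6,4,9,6,3,7,7]
Step 16: insert j at [0, 1, 2, 4] -> counters=[6,6,7,4,10,6,3,7,7]
Step 17: insert g at [1, 5, 6, 8] -> counters=[6,7,7,4,10,7,4,7,8]
Step 18: insert wud at [2, 4, 7, 8] -> counters=[6,7,8,4,11,7,4,8,9]
Step 19: delete g at [1, 5, 6, 8] -> counters=[6,6,8,4,11,6,3,8,8]
Step 20: insert f at [0, 1, 3, 4] -> counters=[7,7,8,5,12,6,3,8,8]
Final counters=[7,7,8,5,12,6,3,8,8] -> 9 nonzero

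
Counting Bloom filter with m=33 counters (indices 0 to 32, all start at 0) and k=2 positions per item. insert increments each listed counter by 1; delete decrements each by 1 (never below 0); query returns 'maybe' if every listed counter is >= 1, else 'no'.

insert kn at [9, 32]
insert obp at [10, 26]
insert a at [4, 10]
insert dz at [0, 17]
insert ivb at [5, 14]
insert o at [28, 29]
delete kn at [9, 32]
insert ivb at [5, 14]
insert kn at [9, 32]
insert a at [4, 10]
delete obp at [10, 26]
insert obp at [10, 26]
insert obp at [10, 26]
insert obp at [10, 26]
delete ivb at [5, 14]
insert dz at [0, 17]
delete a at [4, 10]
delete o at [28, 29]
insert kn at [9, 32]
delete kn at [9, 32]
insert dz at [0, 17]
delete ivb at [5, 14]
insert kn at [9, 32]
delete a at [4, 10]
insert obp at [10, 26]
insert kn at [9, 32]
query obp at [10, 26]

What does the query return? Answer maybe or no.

Answer: maybe

Derivation:
Step 1: insert kn at [9, 32] -> counters=[0,0,0,0,0,0,0,0,0,1,0,0,0,0,0,0,0,0,0,0,0,0,0,0,0,0,0,0,0,0,0,0,1]
Step 2: insert obp at [10, 26] -> counters=[0,0,0,0,0,0,0,0,0,1,1,0,0,0,0,0,0,0,0,0,0,0,0,0,0,0,1,0,0,0,0,0,1]
Step 3: insert a at [4, 10] -> counters=[0,0,0,0,1,0,0,0,0,1,2,0,0,0,0,0,0,0,0,0,0,0,0,0,0,0,1,0,0,0,0,0,1]
Step 4: insert dz at [0, 17] -> counters=[1,0,0,0,1,0,0,0,0,1,2,0,0,0,0,0,0,1,0,0,0,0,0,0,0,0,1,0,0,0,0,0,1]
Step 5: insert ivb at [5, 14] -> counters=[1,0,0,0,1,1,0,0,0,1,2,0,0,0,1,0,0,1,0,0,0,0,0,0,0,0,1,0,0,0,0,0,1]
Step 6: insert o at [28, 29] -> counters=[1,0,0,0,1,1,0,0,0,1,2,0,0,0,1,0,0,1,0,0,0,0,0,0,0,0,1,0,1,1,0,0,1]
Step 7: delete kn at [9, 32] -> counters=[1,0,0,0,1,1,0,0,0,0,2,0,0,0,1,0,0,1,0,0,0,0,0,0,0,0,1,0,1,1,0,0,0]
Step 8: insert ivb at [5, 14] -> counters=[1,0,0,0,1,2,0,0,0,0,2,0,0,0,2,0,0,1,0,0,0,0,0,0,0,0,1,0,1,1,0,0,0]
Step 9: insert kn at [9, 32] -> counters=[1,0,0,0,1,2,0,0,0,1,2,0,0,0,2,0,0,1,0,0,0,0,0,0,0,0,1,0,1,1,0,0,1]
Step 10: insert a at [4, 10] -> counters=[1,0,0,0,2,2,0,0,0,1,3,0,0,0,2,0,0,1,0,0,0,0,0,0,0,0,1,0,1,1,0,0,1]
Step 11: delete obp at [10, 26] -> counters=[1,0,0,0,2,2,0,0,0,1,2,0,0,0,2,0,0,1,0,0,0,0,0,0,0,0,0,0,1,1,0,0,1]
Step 12: insert obp at [10, 26] -> counters=[1,0,0,0,2,2,0,0,0,1,3,0,0,0,2,0,0,1,0,0,0,0,0,0,0,0,1,0,1,1,0,0,1]
Step 13: insert obp at [10, 26] -> counters=[1,0,0,0,2,2,0,0,0,1,4,0,0,0,2,0,0,1,0,0,0,0,0,0,0,0,2,0,1,1,0,0,1]
Step 14: insert obp at [10, 26] -> counters=[1,0,0,0,2,2,0,0,0,1,5,0,0,0,2,0,0,1,0,0,0,0,0,0,0,0,3,0,1,1,0,0,1]
Step 15: delete ivb at [5, 14] -> counters=[1,0,0,0,2,1,0,0,0,1,5,0,0,0,1,0,0,1,0,0,0,0,0,0,0,0,3,0,1,1,0,0,1]
Step 16: insert dz at [0, 17] -> counters=[2,0,0,0,2,1,0,0,0,1,5,0,0,0,1,0,0,2,0,0,0,0,0,0,0,0,3,0,1,1,0,0,1]
Step 17: delete a at [4, 10] -> counters=[2,0,0,0,1,1,0,0,0,1,4,0,0,0,1,0,0,2,0,0,0,0,0,0,0,0,3,0,1,1,0,0,1]
Step 18: delete o at [28, 29] -> counters=[2,0,0,0,1,1,0,0,0,1,4,0,0,0,1,0,0,2,0,0,0,0,0,0,0,0,3,0,0,0,0,0,1]
Step 19: insert kn at [9, 32] -> counters=[2,0,0,0,1,1,0,0,0,2,4,0,0,0,1,0,0,2,0,0,0,0,0,0,0,0,3,0,0,0,0,0,2]
Step 20: delete kn at [9, 32] -> counters=[2,0,0,0,1,1,0,0,0,1,4,0,0,0,1,0,0,2,0,0,0,0,0,0,0,0,3,0,0,0,0,0,1]
Step 21: insert dz at [0, 17] -> counters=[3,0,0,0,1,1,0,0,0,1,4,0,0,0,1,0,0,3,0,0,0,0,0,0,0,0,3,0,0,0,0,0,1]
Step 22: delete ivb at [5, 14] -> counters=[3,0,0,0,1,0,0,0,0,1,4,0,0,0,0,0,0,3,0,0,0,0,0,0,0,0,3,0,0,0,0,0,1]
Step 23: insert kn at [9, 32] -> counters=[3,0,0,0,1,0,0,0,0,2,4,0,0,0,0,0,0,3,0,0,0,0,0,0,0,0,3,0,0,0,0,0,2]
Step 24: delete a at [4, 10] -> counters=[3,0,0,0,0,0,0,0,0,2,3,0,0,0,0,0,0,3,0,0,0,0,0,0,0,0,3,0,0,0,0,0,2]
Step 25: insert obp at [10, 26] -> counters=[3,0,0,0,0,0,0,0,0,2,4,0,0,0,0,0,0,3,0,0,0,0,0,0,0,0,4,0,0,0,0,0,2]
Step 26: insert kn at [9, 32] -> counters=[3,0,0,0,0,0,0,0,0,3,4,0,0,0,0,0,0,3,0,0,0,0,0,0,0,0,4,0,0,0,0,0,3]
Query obp: check counters[10]=4 counters[26]=4 -> maybe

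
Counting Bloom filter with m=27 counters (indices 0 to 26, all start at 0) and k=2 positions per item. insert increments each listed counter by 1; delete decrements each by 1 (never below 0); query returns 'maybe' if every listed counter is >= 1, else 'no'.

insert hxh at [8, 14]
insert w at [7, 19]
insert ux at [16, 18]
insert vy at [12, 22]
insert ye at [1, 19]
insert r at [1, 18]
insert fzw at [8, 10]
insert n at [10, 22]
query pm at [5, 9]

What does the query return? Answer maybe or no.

Answer: no

Derivation:
Step 1: insert hxh at [8, 14] -> counters=[0,0,0,0,0,0,0,0,1,0,0,0,0,0,1,0,0,0,0,0,0,0,0,0,0,0,0]
Step 2: insert w at [7, 19] -> counters=[0,0,0,0,0,0,0,1,1,0,0,0,0,0,1,0,0,0,0,1,0,0,0,0,0,0,0]
Step 3: insert ux at [16, 18] -> counters=[0,0,0,0,0,0,0,1,1,0,0,0,0,0,1,0,1,0,1,1,0,0,0,0,0,0,0]
Step 4: insert vy at [12, 22] -> counters=[0,0,0,0,0,0,0,1,1,0,0,0,1,0,1,0,1,0,1,1,0,0,1,0,0,0,0]
Step 5: insert ye at [1, 19] -> counters=[0,1,0,0,0,0,0,1,1,0,0,0,1,0,1,0,1,0,1,2,0,0,1,0,0,0,0]
Step 6: insert r at [1, 18] -> counters=[0,2,0,0,0,0,0,1,1,0,0,0,1,0,1,0,1,0,2,2,0,0,1,0,0,0,0]
Step 7: insert fzw at [8, 10] -> counters=[0,2,0,0,0,0,0,1,2,0,1,0,1,0,1,0,1,0,2,2,0,0,1,0,0,0,0]
Step 8: insert n at [10, 22] -> counters=[0,2,0,0,0,0,0,1,2,0,2,0,1,0,1,0,1,0,2,2,0,0,2,0,0,0,0]
Query pm: check counters[5]=0 counters[9]=0 -> no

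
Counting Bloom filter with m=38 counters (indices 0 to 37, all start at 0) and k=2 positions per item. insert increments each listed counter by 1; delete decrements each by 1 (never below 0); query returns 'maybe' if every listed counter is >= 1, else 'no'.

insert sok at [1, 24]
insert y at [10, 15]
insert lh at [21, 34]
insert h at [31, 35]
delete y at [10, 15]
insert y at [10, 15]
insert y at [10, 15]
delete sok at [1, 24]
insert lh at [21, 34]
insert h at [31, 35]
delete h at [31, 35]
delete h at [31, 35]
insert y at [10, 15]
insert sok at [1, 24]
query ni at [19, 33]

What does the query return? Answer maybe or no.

Step 1: insert sok at [1, 24] -> counters=[0,1,0,0,0,0,0,0,0,0,0,0,0,0,0,0,0,0,0,0,0,0,0,0,1,0,0,0,0,0,0,0,0,0,0,0,0,0]
Step 2: insert y at [10, 15] -> counters=[0,1,0,0,0,0,0,0,0,0,1,0,0,0,0,1,0,0,0,0,0,0,0,0,1,0,0,0,0,0,0,0,0,0,0,0,0,0]
Step 3: insert lh at [21, 34] -> counters=[0,1,0,0,0,0,0,0,0,0,1,0,0,0,0,1,0,0,0,0,0,1,0,0,1,0,0,0,0,0,0,0,0,0,1,0,0,0]
Step 4: insert h at [31, 35] -> counters=[0,1,0,0,0,0,0,0,0,0,1,0,0,0,0,1,0,0,0,0,0,1,0,0,1,0,0,0,0,0,0,1,0,0,1,1,0,0]
Step 5: delete y at [10, 15] -> counters=[0,1,0,0,0,0,0,0,0,0,0,0,0,0,0,0,0,0,0,0,0,1,0,0,1,0,0,0,0,0,0,1,0,0,1,1,0,0]
Step 6: insert y at [10, 15] -> counters=[0,1,0,0,0,0,0,0,0,0,1,0,0,0,0,1,0,0,0,0,0,1,0,0,1,0,0,0,0,0,0,1,0,0,1,1,0,0]
Step 7: insert y at [10, 15] -> counters=[0,1,0,0,0,0,0,0,0,0,2,0,0,0,0,2,0,0,0,0,0,1,0,0,1,0,0,0,0,0,0,1,0,0,1,1,0,0]
Step 8: delete sok at [1, 24] -> counters=[0,0,0,0,0,0,0,0,0,0,2,0,0,0,0,2,0,0,0,0,0,1,0,0,0,0,0,0,0,0,0,1,0,0,1,1,0,0]
Step 9: insert lh at [21, 34] -> counters=[0,0,0,0,0,0,0,0,0,0,2,0,0,0,0,2,0,0,0,0,0,2,0,0,0,0,0,0,0,0,0,1,0,0,2,1,0,0]
Step 10: insert h at [31, 35] -> counters=[0,0,0,0,0,0,0,0,0,0,2,0,0,0,0,2,0,0,0,0,0,2,0,0,0,0,0,0,0,0,0,2,0,0,2,2,0,0]
Step 11: delete h at [31, 35] -> counters=[0,0,0,0,0,0,0,0,0,0,2,0,0,0,0,2,0,0,0,0,0,2,0,0,0,0,0,0,0,0,0,1,0,0,2,1,0,0]
Step 12: delete h at [31, 35] -> counters=[0,0,0,0,0,0,0,0,0,0,2,0,0,0,0,2,0,0,0,0,0,2,0,0,0,0,0,0,0,0,0,0,0,0,2,0,0,0]
Step 13: insert y at [10, 15] -> counters=[0,0,0,0,0,0,0,0,0,0,3,0,0,0,0,3,0,0,0,0,0,2,0,0,0,0,0,0,0,0,0,0,0,0,2,0,0,0]
Step 14: insert sok at [1, 24] -> counters=[0,1,0,0,0,0,0,0,0,0,3,0,0,0,0,3,0,0,0,0,0,2,0,0,1,0,0,0,0,0,0,0,0,0,2,0,0,0]
Query ni: check counters[19]=0 counters[33]=0 -> no

Answer: no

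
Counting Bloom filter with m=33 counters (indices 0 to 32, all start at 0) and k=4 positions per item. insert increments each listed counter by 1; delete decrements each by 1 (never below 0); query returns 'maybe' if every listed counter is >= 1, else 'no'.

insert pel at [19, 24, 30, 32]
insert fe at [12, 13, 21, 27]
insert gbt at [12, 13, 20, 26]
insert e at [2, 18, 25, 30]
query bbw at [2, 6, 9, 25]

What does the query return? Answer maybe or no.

Step 1: insert pel at [19, 24, 30, 32] -> counters=[0,0,0,0,0,0,0,0,0,0,0,0,0,0,0,0,0,0,0,1,0,0,0,0,1,0,0,0,0,0,1,0,1]
Step 2: insert fe at [12, 13, 21, 27] -> counters=[0,0,0,0,0,0,0,0,0,0,0,0,1,1,0,0,0,0,0,1,0,1,0,0,1,0,0,1,0,0,1,0,1]
Step 3: insert gbt at [12, 13, 20, 26] -> counters=[0,0,0,0,0,0,0,0,0,0,0,0,2,2,0,0,0,0,0,1,1,1,0,0,1,0,1,1,0,0,1,0,1]
Step 4: insert e at [2, 18, 25, 30] -> counters=[0,0,1,0,0,0,0,0,0,0,0,0,2,2,0,0,0,0,1,1,1,1,0,0,1,1,1,1,0,0,2,0,1]
Query bbw: check counters[2]=1 counters[6]=0 counters[9]=0 counters[25]=1 -> no

Answer: no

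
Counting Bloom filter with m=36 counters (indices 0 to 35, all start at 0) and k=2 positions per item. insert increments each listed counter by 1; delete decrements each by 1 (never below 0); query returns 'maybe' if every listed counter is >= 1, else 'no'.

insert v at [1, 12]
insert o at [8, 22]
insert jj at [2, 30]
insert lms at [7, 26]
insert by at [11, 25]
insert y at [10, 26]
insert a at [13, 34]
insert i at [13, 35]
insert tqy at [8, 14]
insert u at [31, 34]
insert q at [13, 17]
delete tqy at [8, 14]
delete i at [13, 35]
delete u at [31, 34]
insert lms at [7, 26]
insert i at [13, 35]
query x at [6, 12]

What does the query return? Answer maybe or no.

Answer: no

Derivation:
Step 1: insert v at [1, 12] -> counters=[0,1,0,0,0,0,0,0,0,0,0,0,1,0,0,0,0,0,0,0,0,0,0,0,0,0,0,0,0,0,0,0,0,0,0,0]
Step 2: insert o at [8, 22] -> counters=[0,1,0,0,0,0,0,0,1,0,0,0,1,0,0,0,0,0,0,0,0,0,1,0,0,0,0,0,0,0,0,0,0,0,0,0]
Step 3: insert jj at [2, 30] -> counters=[0,1,1,0,0,0,0,0,1,0,0,0,1,0,0,0,0,0,0,0,0,0,1,0,0,0,0,0,0,0,1,0,0,0,0,0]
Step 4: insert lms at [7, 26] -> counters=[0,1,1,0,0,0,0,1,1,0,0,0,1,0,0,0,0,0,0,0,0,0,1,0,0,0,1,0,0,0,1,0,0,0,0,0]
Step 5: insert by at [11, 25] -> counters=[0,1,1,0,0,0,0,1,1,0,0,1,1,0,0,0,0,0,0,0,0,0,1,0,0,1,1,0,0,0,1,0,0,0,0,0]
Step 6: insert y at [10, 26] -> counters=[0,1,1,0,0,0,0,1,1,0,1,1,1,0,0,0,0,0,0,0,0,0,1,0,0,1,2,0,0,0,1,0,0,0,0,0]
Step 7: insert a at [13, 34] -> counters=[0,1,1,0,0,0,0,1,1,0,1,1,1,1,0,0,0,0,0,0,0,0,1,0,0,1,2,0,0,0,1,0,0,0,1,0]
Step 8: insert i at [13, 35] -> counters=[0,1,1,0,0,0,0,1,1,0,1,1,1,2,0,0,0,0,0,0,0,0,1,0,0,1,2,0,0,0,1,0,0,0,1,1]
Step 9: insert tqy at [8, 14] -> counters=[0,1,1,0,0,0,0,1,2,0,1,1,1,2,1,0,0,0,0,0,0,0,1,0,0,1,2,0,0,0,1,0,0,0,1,1]
Step 10: insert u at [31, 34] -> counters=[0,1,1,0,0,0,0,1,2,0,1,1,1,2,1,0,0,0,0,0,0,0,1,0,0,1,2,0,0,0,1,1,0,0,2,1]
Step 11: insert q at [13, 17] -> counters=[0,1,1,0,0,0,0,1,2,0,1,1,1,3,1,0,0,1,0,0,0,0,1,0,0,1,2,0,0,0,1,1,0,0,2,1]
Step 12: delete tqy at [8, 14] -> counters=[0,1,1,0,0,0,0,1,1,0,1,1,1,3,0,0,0,1,0,0,0,0,1,0,0,1,2,0,0,0,1,1,0,0,2,1]
Step 13: delete i at [13, 35] -> counters=[0,1,1,0,0,0,0,1,1,0,1,1,1,2,0,0,0,1,0,0,0,0,1,0,0,1,2,0,0,0,1,1,0,0,2,0]
Step 14: delete u at [31, 34] -> counters=[0,1,1,0,0,0,0,1,1,0,1,1,1,2,0,0,0,1,0,0,0,0,1,0,0,1,2,0,0,0,1,0,0,0,1,0]
Step 15: insert lms at [7, 26] -> counters=[0,1,1,0,0,0,0,2,1,0,1,1,1,2,0,0,0,1,0,0,0,0,1,0,0,1,3,0,0,0,1,0,0,0,1,0]
Step 16: insert i at [13, 35] -> counters=[0,1,1,0,0,0,0,2,1,0,1,1,1,3,0,0,0,1,0,0,0,0,1,0,0,1,3,0,0,0,1,0,0,0,1,1]
Query x: check counters[6]=0 counters[12]=1 -> no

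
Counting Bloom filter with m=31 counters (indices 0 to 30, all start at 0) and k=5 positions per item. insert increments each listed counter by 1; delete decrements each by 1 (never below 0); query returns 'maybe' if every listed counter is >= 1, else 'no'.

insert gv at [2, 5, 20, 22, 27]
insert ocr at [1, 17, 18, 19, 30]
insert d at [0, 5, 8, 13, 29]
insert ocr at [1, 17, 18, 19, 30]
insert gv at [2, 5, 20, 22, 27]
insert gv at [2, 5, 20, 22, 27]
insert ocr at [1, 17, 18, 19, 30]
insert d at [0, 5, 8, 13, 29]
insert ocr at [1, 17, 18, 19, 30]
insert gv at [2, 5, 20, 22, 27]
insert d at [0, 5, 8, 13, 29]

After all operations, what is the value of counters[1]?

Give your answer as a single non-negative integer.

Answer: 4

Derivation:
Step 1: insert gv at [2, 5, 20, 22, 27] -> counters=[0,0,1,0,0,1,0,0,0,0,0,0,0,0,0,0,0,0,0,0,1,0,1,0,0,0,0,1,0,0,0]
Step 2: insert ocr at [1, 17, 18, 19, 30] -> counters=[0,1,1,0,0,1,0,0,0,0,0,0,0,0,0,0,0,1,1,1,1,0,1,0,0,0,0,1,0,0,1]
Step 3: insert d at [0, 5, 8, 13, 29] -> counters=[1,1,1,0,0,2,0,0,1,0,0,0,0,1,0,0,0,1,1,1,1,0,1,0,0,0,0,1,0,1,1]
Step 4: insert ocr at [1, 17, 18, 19, 30] -> counters=[1,2,1,0,0,2,0,0,1,0,0,0,0,1,0,0,0,2,2,2,1,0,1,0,0,0,0,1,0,1,2]
Step 5: insert gv at [2, 5, 20, 22, 27] -> counters=[1,2,2,0,0,3,0,0,1,0,0,0,0,1,0,0,0,2,2,2,2,0,2,0,0,0,0,2,0,1,2]
Step 6: insert gv at [2, 5, 20, 22, 27] -> counters=[1,2,3,0,0,4,0,0,1,0,0,0,0,1,0,0,0,2,2,2,3,0,3,0,0,0,0,3,0,1,2]
Step 7: insert ocr at [1, 17, 18, 19, 30] -> counters=[1,3,3,0,0,4,0,0,1,0,0,0,0,1,0,0,0,3,3,3,3,0,3,0,0,0,0,3,0,1,3]
Step 8: insert d at [0, 5, 8, 13, 29] -> counters=[2,3,3,0,0,5,0,0,2,0,0,0,0,2,0,0,0,3,3,3,3,0,3,0,0,0,0,3,0,2,3]
Step 9: insert ocr at [1, 17, 18, 19, 30] -> counters=[2,4,3,0,0,5,0,0,2,0,0,0,0,2,0,0,0,4,4,4,3,0,3,0,0,0,0,3,0,2,4]
Step 10: insert gv at [2, 5, 20, 22, 27] -> counters=[2,4,4,0,0,6,0,0,2,0,0,0,0,2,0,0,0,4,4,4,4,0,4,0,0,0,0,4,0,2,4]
Step 11: insert d at [0, 5, 8, 13, 29] -> counters=[3,4,4,0,0,7,0,0,3,0,0,0,0,3,0,0,0,4,4,4,4,0,4,0,0,0,0,4,0,3,4]
Final counters=[3,4,4,0,0,7,0,0,3,0,0,0,0,3,0,0,0,4,4,4,4,0,4,0,0,0,0,4,0,3,4] -> counters[1]=4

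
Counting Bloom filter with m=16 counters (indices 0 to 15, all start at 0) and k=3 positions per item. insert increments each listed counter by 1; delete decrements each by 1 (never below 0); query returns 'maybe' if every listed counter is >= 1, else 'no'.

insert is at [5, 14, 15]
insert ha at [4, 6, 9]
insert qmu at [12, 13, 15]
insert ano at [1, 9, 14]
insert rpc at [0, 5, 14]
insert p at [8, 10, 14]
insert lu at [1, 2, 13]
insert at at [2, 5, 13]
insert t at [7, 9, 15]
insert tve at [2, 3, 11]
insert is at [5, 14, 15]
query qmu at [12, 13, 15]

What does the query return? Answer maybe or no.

Step 1: insert is at [5, 14, 15] -> counters=[0,0,0,0,0,1,0,0,0,0,0,0,0,0,1,1]
Step 2: insert ha at [4, 6, 9] -> counters=[0,0,0,0,1,1,1,0,0,1,0,0,0,0,1,1]
Step 3: insert qmu at [12, 13, 15] -> counters=[0,0,0,0,1,1,1,0,0,1,0,0,1,1,1,2]
Step 4: insert ano at [1, 9, 14] -> counters=[0,1,0,0,1,1,1,0,0,2,0,0,1,1,2,2]
Step 5: insert rpc at [0, 5, 14] -> counters=[1,1,0,0,1,2,1,0,0,2,0,0,1,1,3,2]
Step 6: insert p at [8, 10, 14] -> counters=[1,1,0,0,1,2,1,0,1,2,1,0,1,1,4,2]
Step 7: insert lu at [1, 2, 13] -> counters=[1,2,1,0,1,2,1,0,1,2,1,0,1,2,4,2]
Step 8: insert at at [2, 5, 13] -> counters=[1,2,2,0,1,3,1,0,1,2,1,0,1,3,4,2]
Step 9: insert t at [7, 9, 15] -> counters=[1,2,2,0,1,3,1,1,1,3,1,0,1,3,4,3]
Step 10: insert tve at [2, 3, 11] -> counters=[1,2,3,1,1,3,1,1,1,3,1,1,1,3,4,3]
Step 11: insert is at [5, 14, 15] -> counters=[1,2,3,1,1,4,1,1,1,3,1,1,1,3,5,4]
Query qmu: check counters[12]=1 counters[13]=3 counters[15]=4 -> maybe

Answer: maybe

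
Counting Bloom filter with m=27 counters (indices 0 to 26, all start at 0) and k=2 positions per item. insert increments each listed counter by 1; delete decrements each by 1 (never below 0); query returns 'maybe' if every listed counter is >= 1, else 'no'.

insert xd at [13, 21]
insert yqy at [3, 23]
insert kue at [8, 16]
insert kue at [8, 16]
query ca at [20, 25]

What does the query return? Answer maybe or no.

Step 1: insert xd at [13, 21] -> counters=[0,0,0,0,0,0,0,0,0,0,0,0,0,1,0,0,0,0,0,0,0,1,0,0,0,0,0]
Step 2: insert yqy at [3, 23] -> counters=[0,0,0,1,0,0,0,0,0,0,0,0,0,1,0,0,0,0,0,0,0,1,0,1,0,0,0]
Step 3: insert kue at [8, 16] -> counters=[0,0,0,1,0,0,0,0,1,0,0,0,0,1,0,0,1,0,0,0,0,1,0,1,0,0,0]
Step 4: insert kue at [8, 16] -> counters=[0,0,0,1,0,0,0,0,2,0,0,0,0,1,0,0,2,0,0,0,0,1,0,1,0,0,0]
Query ca: check counters[20]=0 counters[25]=0 -> no

Answer: no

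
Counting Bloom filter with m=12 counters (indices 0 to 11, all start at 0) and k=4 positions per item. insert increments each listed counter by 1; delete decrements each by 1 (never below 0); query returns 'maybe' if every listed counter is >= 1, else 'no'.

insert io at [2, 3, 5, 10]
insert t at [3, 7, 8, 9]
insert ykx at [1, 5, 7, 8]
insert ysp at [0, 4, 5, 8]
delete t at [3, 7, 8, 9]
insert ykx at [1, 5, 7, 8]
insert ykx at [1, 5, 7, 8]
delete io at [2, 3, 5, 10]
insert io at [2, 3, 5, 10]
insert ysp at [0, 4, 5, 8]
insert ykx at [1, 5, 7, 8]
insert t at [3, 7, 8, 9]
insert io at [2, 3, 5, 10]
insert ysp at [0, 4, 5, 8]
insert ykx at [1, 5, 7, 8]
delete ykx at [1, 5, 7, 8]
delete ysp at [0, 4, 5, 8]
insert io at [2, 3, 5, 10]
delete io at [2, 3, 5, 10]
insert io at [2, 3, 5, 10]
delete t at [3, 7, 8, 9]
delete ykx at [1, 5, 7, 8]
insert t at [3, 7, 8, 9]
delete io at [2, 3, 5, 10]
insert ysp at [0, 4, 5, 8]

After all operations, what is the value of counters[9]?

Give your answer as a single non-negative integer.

Step 1: insert io at [2, 3, 5, 10] -> counters=[0,0,1,1,0,1,0,0,0,0,1,0]
Step 2: insert t at [3, 7, 8, 9] -> counters=[0,0,1,2,0,1,0,1,1,1,1,0]
Step 3: insert ykx at [1, 5, 7, 8] -> counters=[0,1,1,2,0,2,0,2,2,1,1,0]
Step 4: insert ysp at [0, 4, 5, 8] -> counters=[1,1,1,2,1,3,0,2,3,1,1,0]
Step 5: delete t at [3, 7, 8, 9] -> counters=[1,1,1,1,1,3,0,1,2,0,1,0]
Step 6: insert ykx at [1, 5, 7, 8] -> counters=[1,2,1,1,1,4,0,2,3,0,1,0]
Step 7: insert ykx at [1, 5, 7, 8] -> counters=[1,3,1,1,1,5,0,3,4,0,1,0]
Step 8: delete io at [2, 3, 5, 10] -> counters=[1,3,0,0,1,4,0,3,4,0,0,0]
Step 9: insert io at [2, 3, 5, 10] -> counters=[1,3,1,1,1,5,0,3,4,0,1,0]
Step 10: insert ysp at [0, 4, 5, 8] -> counters=[2,3,1,1,2,6,0,3,5,0,1,0]
Step 11: insert ykx at [1, 5, 7, 8] -> counters=[2,4,1,1,2,7,0,4,6,0,1,0]
Step 12: insert t at [3, 7, 8, 9] -> counters=[2,4,1,2,2,7,0,5,7,1,1,0]
Step 13: insert io at [2, 3, 5, 10] -> counters=[2,4,2,3,2,8,0,5,7,1,2,0]
Step 14: insert ysp at [0, 4, 5, 8] -> counters=[3,4,2,3,3,9,0,5,8,1,2,0]
Step 15: insert ykx at [1, 5, 7, 8] -> counters=[3,5,2,3,3,10,0,6,9,1,2,0]
Step 16: delete ykx at [1, 5, 7, 8] -> counters=[3,4,2,3,3,9,0,5,8,1,2,0]
Step 17: delete ysp at [0, 4, 5, 8] -> counters=[2,4,2,3,2,8,0,5,7,1,2,0]
Step 18: insert io at [2, 3, 5, 10] -> counters=[2,4,3,4,2,9,0,5,7,1,3,0]
Step 19: delete io at [2, 3, 5, 10] -> counters=[2,4,2,3,2,8,0,5,7,1,2,0]
Step 20: insert io at [2, 3, 5, 10] -> counters=[2,4,3,4,2,9,0,5,7,1,3,0]
Step 21: delete t at [3, 7, 8, 9] -> counters=[2,4,3,3,2,9,0,4,6,0,3,0]
Step 22: delete ykx at [1, 5, 7, 8] -> counters=[2,3,3,3,2,8,0,3,5,0,3,0]
Step 23: insert t at [3, 7, 8, 9] -> counters=[2,3,3,4,2,8,0,4,6,1,3,0]
Step 24: delete io at [2, 3, 5, 10] -> counters=[2,3,2,3,2,7,0,4,6,1,2,0]
Step 25: insert ysp at [0, 4, 5, 8] -> counters=[3,3,2,3,3,8,0,4,7,1,2,0]
Final counters=[3,3,2,3,3,8,0,4,7,1,2,0] -> counters[9]=1

Answer: 1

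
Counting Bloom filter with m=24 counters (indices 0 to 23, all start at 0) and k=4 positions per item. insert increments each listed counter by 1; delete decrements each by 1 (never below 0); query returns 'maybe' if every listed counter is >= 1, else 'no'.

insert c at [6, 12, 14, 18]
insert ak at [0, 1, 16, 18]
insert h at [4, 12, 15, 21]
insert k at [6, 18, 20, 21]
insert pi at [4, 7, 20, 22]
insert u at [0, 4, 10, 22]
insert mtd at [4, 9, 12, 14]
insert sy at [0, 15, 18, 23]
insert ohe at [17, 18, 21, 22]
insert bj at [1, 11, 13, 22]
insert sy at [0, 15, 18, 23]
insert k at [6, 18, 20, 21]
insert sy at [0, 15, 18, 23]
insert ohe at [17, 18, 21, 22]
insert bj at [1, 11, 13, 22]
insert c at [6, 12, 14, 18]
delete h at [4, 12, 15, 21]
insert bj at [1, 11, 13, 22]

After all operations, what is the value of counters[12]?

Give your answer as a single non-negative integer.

Answer: 3

Derivation:
Step 1: insert c at [6, 12, 14, 18] -> counters=[0,0,0,0,0,0,1,0,0,0,0,0,1,0,1,0,0,0,1,0,0,0,0,0]
Step 2: insert ak at [0, 1, 16, 18] -> counters=[1,1,0,0,0,0,1,0,0,0,0,0,1,0,1,0,1,0,2,0,0,0,0,0]
Step 3: insert h at [4, 12, 15, 21] -> counters=[1,1,0,0,1,0,1,0,0,0,0,0,2,0,1,1,1,0,2,0,0,1,0,0]
Step 4: insert k at [6, 18, 20, 21] -> counters=[1,1,0,0,1,0,2,0,0,0,0,0,2,0,1,1,1,0,3,0,1,2,0,0]
Step 5: insert pi at [4, 7, 20, 22] -> counters=[1,1,0,0,2,0,2,1,0,0,0,0,2,0,1,1,1,0,3,0,2,2,1,0]
Step 6: insert u at [0, 4, 10, 22] -> counters=[2,1,0,0,3,0,2,1,0,0,1,0,2,0,1,1,1,0,3,0,2,2,2,0]
Step 7: insert mtd at [4, 9, 12, 14] -> counters=[2,1,0,0,4,0,2,1,0,1,1,0,3,0,2,1,1,0,3,0,2,2,2,0]
Step 8: insert sy at [0, 15, 18, 23] -> counters=[3,1,0,0,4,0,2,1,0,1,1,0,3,0,2,2,1,0,4,0,2,2,2,1]
Step 9: insert ohe at [17, 18, 21, 22] -> counters=[3,1,0,0,4,0,2,1,0,1,1,0,3,0,2,2,1,1,5,0,2,3,3,1]
Step 10: insert bj at [1, 11, 13, 22] -> counters=[3,2,0,0,4,0,2,1,0,1,1,1,3,1,2,2,1,1,5,0,2,3,4,1]
Step 11: insert sy at [0, 15, 18, 23] -> counters=[4,2,0,0,4,0,2,1,0,1,1,1,3,1,2,3,1,1,6,0,2,3,4,2]
Step 12: insert k at [6, 18, 20, 21] -> counters=[4,2,0,0,4,0,3,1,0,1,1,1,3,1,2,3,1,1,7,0,3,4,4,2]
Step 13: insert sy at [0, 15, 18, 23] -> counters=[5,2,0,0,4,0,3,1,0,1,1,1,3,1,2,4,1,1,8,0,3,4,4,3]
Step 14: insert ohe at [17, 18, 21, 22] -> counters=[5,2,0,0,4,0,3,1,0,1,1,1,3,1,2,4,1,2,9,0,3,5,5,3]
Step 15: insert bj at [1, 11, 13, 22] -> counters=[5,3,0,0,4,0,3,1,0,1,1,2,3,2,2,4,1,2,9,0,3,5,6,3]
Step 16: insert c at [6, 12, 14, 18] -> counters=[5,3,0,0,4,0,4,1,0,1,1,2,4,2,3,4,1,2,10,0,3,5,6,3]
Step 17: delete h at [4, 12, 15, 21] -> counters=[5,3,0,0,3,0,4,1,0,1,1,2,3,2,3,3,1,2,10,0,3,4,6,3]
Step 18: insert bj at [1, 11, 13, 22] -> counters=[5,4,0,0,3,0,4,1,0,1,1,3,3,3,3,3,1,2,10,0,3,4,7,3]
Final counters=[5,4,0,0,3,0,4,1,0,1,1,3,3,3,3,3,1,2,10,0,3,4,7,3] -> counters[12]=3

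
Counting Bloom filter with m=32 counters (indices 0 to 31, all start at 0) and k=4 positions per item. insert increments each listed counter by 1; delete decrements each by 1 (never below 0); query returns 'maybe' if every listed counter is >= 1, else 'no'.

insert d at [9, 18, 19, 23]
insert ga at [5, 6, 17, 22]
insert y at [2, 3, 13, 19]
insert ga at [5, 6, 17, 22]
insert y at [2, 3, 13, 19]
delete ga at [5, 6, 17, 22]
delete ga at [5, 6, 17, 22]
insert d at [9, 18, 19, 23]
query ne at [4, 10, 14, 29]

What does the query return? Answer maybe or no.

Answer: no

Derivation:
Step 1: insert d at [9, 18, 19, 23] -> counters=[0,0,0,0,0,0,0,0,0,1,0,0,0,0,0,0,0,0,1,1,0,0,0,1,0,0,0,0,0,0,0,0]
Step 2: insert ga at [5, 6, 17, 22] -> counters=[0,0,0,0,0,1,1,0,0,1,0,0,0,0,0,0,0,1,1,1,0,0,1,1,0,0,0,0,0,0,0,0]
Step 3: insert y at [2, 3, 13, 19] -> counters=[0,0,1,1,0,1,1,0,0,1,0,0,0,1,0,0,0,1,1,2,0,0,1,1,0,0,0,0,0,0,0,0]
Step 4: insert ga at [5, 6, 17, 22] -> counters=[0,0,1,1,0,2,2,0,0,1,0,0,0,1,0,0,0,2,1,2,0,0,2,1,0,0,0,0,0,0,0,0]
Step 5: insert y at [2, 3, 13, 19] -> counters=[0,0,2,2,0,2,2,0,0,1,0,0,0,2,0,0,0,2,1,3,0,0,2,1,0,0,0,0,0,0,0,0]
Step 6: delete ga at [5, 6, 17, 22] -> counters=[0,0,2,2,0,1,1,0,0,1,0,0,0,2,0,0,0,1,1,3,0,0,1,1,0,0,0,0,0,0,0,0]
Step 7: delete ga at [5, 6, 17, 22] -> counters=[0,0,2,2,0,0,0,0,0,1,0,0,0,2,0,0,0,0,1,3,0,0,0,1,0,0,0,0,0,0,0,0]
Step 8: insert d at [9, 18, 19, 23] -> counters=[0,0,2,2,0,0,0,0,0,2,0,0,0,2,0,0,0,0,2,4,0,0,0,2,0,0,0,0,0,0,0,0]
Query ne: check counters[4]=0 counters[10]=0 counters[14]=0 counters[29]=0 -> no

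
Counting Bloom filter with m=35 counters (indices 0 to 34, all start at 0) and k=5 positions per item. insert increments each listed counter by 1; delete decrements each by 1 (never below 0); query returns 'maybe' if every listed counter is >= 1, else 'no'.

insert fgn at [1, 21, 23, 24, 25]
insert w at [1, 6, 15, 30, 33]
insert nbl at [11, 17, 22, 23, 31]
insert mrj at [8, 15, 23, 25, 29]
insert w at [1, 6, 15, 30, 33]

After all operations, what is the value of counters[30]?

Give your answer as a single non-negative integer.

Answer: 2

Derivation:
Step 1: insert fgn at [1, 21, 23, 24, 25] -> counters=[0,1,0,0,0,0,0,0,0,0,0,0,0,0,0,0,0,0,0,0,0,1,0,1,1,1,0,0,0,0,0,0,0,0,0]
Step 2: insert w at [1, 6, 15, 30, 33] -> counters=[0,2,0,0,0,0,1,0,0,0,0,0,0,0,0,1,0,0,0,0,0,1,0,1,1,1,0,0,0,0,1,0,0,1,0]
Step 3: insert nbl at [11, 17, 22, 23, 31] -> counters=[0,2,0,0,0,0,1,0,0,0,0,1,0,0,0,1,0,1,0,0,0,1,1,2,1,1,0,0,0,0,1,1,0,1,0]
Step 4: insert mrj at [8, 15, 23, 25, 29] -> counters=[0,2,0,0,0,0,1,0,1,0,0,1,0,0,0,2,0,1,0,0,0,1,1,3,1,2,0,0,0,1,1,1,0,1,0]
Step 5: insert w at [1, 6, 15, 30, 33] -> counters=[0,3,0,0,0,0,2,0,1,0,0,1,0,0,0,3,0,1,0,0,0,1,1,3,1,2,0,0,0,1,2,1,0,2,0]
Final counters=[0,3,0,0,0,0,2,0,1,0,0,1,0,0,0,3,0,1,0,0,0,1,1,3,1,2,0,0,0,1,2,1,0,2,0] -> counters[30]=2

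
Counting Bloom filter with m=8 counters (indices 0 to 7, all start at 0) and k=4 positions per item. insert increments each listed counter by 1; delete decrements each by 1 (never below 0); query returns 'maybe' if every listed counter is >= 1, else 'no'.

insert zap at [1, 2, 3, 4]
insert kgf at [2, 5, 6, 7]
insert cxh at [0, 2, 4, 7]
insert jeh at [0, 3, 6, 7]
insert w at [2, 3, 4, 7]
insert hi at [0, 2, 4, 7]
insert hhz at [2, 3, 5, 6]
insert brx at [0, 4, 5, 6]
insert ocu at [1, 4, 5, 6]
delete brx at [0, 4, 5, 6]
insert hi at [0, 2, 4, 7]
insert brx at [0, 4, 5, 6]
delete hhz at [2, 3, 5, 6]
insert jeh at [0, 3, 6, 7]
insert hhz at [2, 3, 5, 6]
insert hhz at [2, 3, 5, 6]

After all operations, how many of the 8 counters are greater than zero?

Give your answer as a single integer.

Step 1: insert zap at [1, 2, 3, 4] -> counters=[0,1,1,1,1,0,0,0]
Step 2: insert kgf at [2, 5, 6, 7] -> counters=[0,1,2,1,1,1,1,1]
Step 3: insert cxh at [0, 2, 4, 7] -> counters=[1,1,3,1,2,1,1,2]
Step 4: insert jeh at [0, 3, 6, 7] -> counters=[2,1,3,2,2,1,2,3]
Step 5: insert w at [2, 3, 4, 7] -> counters=[2,1,4,3,3,1,2,4]
Step 6: insert hi at [0, 2, 4, 7] -> counters=[3,1,5,3,4,1,2,5]
Step 7: insert hhz at [2, 3, 5, 6] -> counters=[3,1,6,4,4,2,3,5]
Step 8: insert brx at [0, 4, 5, 6] -> counters=[4,1,6,4,5,3,4,5]
Step 9: insert ocu at [1, 4, 5, 6] -> counters=[4,2,6,4,6,4,5,5]
Step 10: delete brx at [0, 4, 5, 6] -> counters=[3,2,6,4,5,3,4,5]
Step 11: insert hi at [0, 2, 4, 7] -> counters=[4,2,7,4,6,3,4,6]
Step 12: insert brx at [0, 4, 5, 6] -> counters=[5,2,7,4,7,4,5,6]
Step 13: delete hhz at [2, 3, 5, 6] -> counters=[5,2,6,3,7,3,4,6]
Step 14: insert jeh at [0, 3, 6, 7] -> counters=[6,2,6,4,7,3,5,7]
Step 15: insert hhz at [2, 3, 5, 6] -> counters=[6,2,7,5,7,4,6,7]
Step 16: insert hhz at [2, 3, 5, 6] -> counters=[6,2,8,6,7,5,7,7]
Final counters=[6,2,8,6,7,5,7,7] -> 8 nonzero

Answer: 8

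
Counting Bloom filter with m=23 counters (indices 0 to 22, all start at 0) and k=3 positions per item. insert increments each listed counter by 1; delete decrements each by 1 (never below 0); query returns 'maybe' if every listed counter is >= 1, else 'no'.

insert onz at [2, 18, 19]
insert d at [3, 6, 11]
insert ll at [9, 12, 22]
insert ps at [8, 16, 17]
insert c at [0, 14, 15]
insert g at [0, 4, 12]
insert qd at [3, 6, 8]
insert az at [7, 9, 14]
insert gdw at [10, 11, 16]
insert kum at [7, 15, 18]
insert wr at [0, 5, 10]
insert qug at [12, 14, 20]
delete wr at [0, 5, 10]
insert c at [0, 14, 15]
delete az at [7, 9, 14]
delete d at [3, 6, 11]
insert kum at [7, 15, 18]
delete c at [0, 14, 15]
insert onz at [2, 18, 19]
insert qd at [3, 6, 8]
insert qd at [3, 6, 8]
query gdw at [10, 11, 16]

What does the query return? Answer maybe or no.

Answer: maybe

Derivation:
Step 1: insert onz at [2, 18, 19] -> counters=[0,0,1,0,0,0,0,0,0,0,0,0,0,0,0,0,0,0,1,1,0,0,0]
Step 2: insert d at [3, 6, 11] -> counters=[0,0,1,1,0,0,1,0,0,0,0,1,0,0,0,0,0,0,1,1,0,0,0]
Step 3: insert ll at [9, 12, 22] -> counters=[0,0,1,1,0,0,1,0,0,1,0,1,1,0,0,0,0,0,1,1,0,0,1]
Step 4: insert ps at [8, 16, 17] -> counters=[0,0,1,1,0,0,1,0,1,1,0,1,1,0,0,0,1,1,1,1,0,0,1]
Step 5: insert c at [0, 14, 15] -> counters=[1,0,1,1,0,0,1,0,1,1,0,1,1,0,1,1,1,1,1,1,0,0,1]
Step 6: insert g at [0, 4, 12] -> counters=[2,0,1,1,1,0,1,0,1,1,0,1,2,0,1,1,1,1,1,1,0,0,1]
Step 7: insert qd at [3, 6, 8] -> counters=[2,0,1,2,1,0,2,0,2,1,0,1,2,0,1,1,1,1,1,1,0,0,1]
Step 8: insert az at [7, 9, 14] -> counters=[2,0,1,2,1,0,2,1,2,2,0,1,2,0,2,1,1,1,1,1,0,0,1]
Step 9: insert gdw at [10, 11, 16] -> counters=[2,0,1,2,1,0,2,1,2,2,1,2,2,0,2,1,2,1,1,1,0,0,1]
Step 10: insert kum at [7, 15, 18] -> counters=[2,0,1,2,1,0,2,2,2,2,1,2,2,0,2,2,2,1,2,1,0,0,1]
Step 11: insert wr at [0, 5, 10] -> counters=[3,0,1,2,1,1,2,2,2,2,2,2,2,0,2,2,2,1,2,1,0,0,1]
Step 12: insert qug at [12, 14, 20] -> counters=[3,0,1,2,1,1,2,2,2,2,2,2,3,0,3,2,2,1,2,1,1,0,1]
Step 13: delete wr at [0, 5, 10] -> counters=[2,0,1,2,1,0,2,2,2,2,1,2,3,0,3,2,2,1,2,1,1,0,1]
Step 14: insert c at [0, 14, 15] -> counters=[3,0,1,2,1,0,2,2,2,2,1,2,3,0,4,3,2,1,2,1,1,0,1]
Step 15: delete az at [7, 9, 14] -> counters=[3,0,1,2,1,0,2,1,2,1,1,2,3,0,3,3,2,1,2,1,1,0,1]
Step 16: delete d at [3, 6, 11] -> counters=[3,0,1,1,1,0,1,1,2,1,1,1,3,0,3,3,2,1,2,1,1,0,1]
Step 17: insert kum at [7, 15, 18] -> counters=[3,0,1,1,1,0,1,2,2,1,1,1,3,0,3,4,2,1,3,1,1,0,1]
Step 18: delete c at [0, 14, 15] -> counters=[2,0,1,1,1,0,1,2,2,1,1,1,3,0,2,3,2,1,3,1,1,0,1]
Step 19: insert onz at [2, 18, 19] -> counters=[2,0,2,1,1,0,1,2,2,1,1,1,3,0,2,3,2,1,4,2,1,0,1]
Step 20: insert qd at [3, 6, 8] -> counters=[2,0,2,2,1,0,2,2,3,1,1,1,3,0,2,3,2,1,4,2,1,0,1]
Step 21: insert qd at [3, 6, 8] -> counters=[2,0,2,3,1,0,3,2,4,1,1,1,3,0,2,3,2,1,4,2,1,0,1]
Query gdw: check counters[10]=1 counters[11]=1 counters[16]=2 -> maybe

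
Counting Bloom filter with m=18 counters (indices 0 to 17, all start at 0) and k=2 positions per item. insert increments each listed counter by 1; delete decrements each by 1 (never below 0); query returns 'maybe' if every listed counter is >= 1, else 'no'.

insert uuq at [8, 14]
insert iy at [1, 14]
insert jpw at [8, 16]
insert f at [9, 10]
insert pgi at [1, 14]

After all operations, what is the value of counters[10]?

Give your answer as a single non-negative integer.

Step 1: insert uuq at [8, 14] -> counters=[0,0,0,0,0,0,0,0,1,0,0,0,0,0,1,0,0,0]
Step 2: insert iy at [1, 14] -> counters=[0,1,0,0,0,0,0,0,1,0,0,0,0,0,2,0,0,0]
Step 3: insert jpw at [8, 16] -> counters=[0,1,0,0,0,0,0,0,2,0,0,0,0,0,2,0,1,0]
Step 4: insert f at [9, 10] -> counters=[0,1,0,0,0,0,0,0,2,1,1,0,0,0,2,0,1,0]
Step 5: insert pgi at [1, 14] -> counters=[0,2,0,0,0,0,0,0,2,1,1,0,0,0,3,0,1,0]
Final counters=[0,2,0,0,0,0,0,0,2,1,1,0,0,0,3,0,1,0] -> counters[10]=1

Answer: 1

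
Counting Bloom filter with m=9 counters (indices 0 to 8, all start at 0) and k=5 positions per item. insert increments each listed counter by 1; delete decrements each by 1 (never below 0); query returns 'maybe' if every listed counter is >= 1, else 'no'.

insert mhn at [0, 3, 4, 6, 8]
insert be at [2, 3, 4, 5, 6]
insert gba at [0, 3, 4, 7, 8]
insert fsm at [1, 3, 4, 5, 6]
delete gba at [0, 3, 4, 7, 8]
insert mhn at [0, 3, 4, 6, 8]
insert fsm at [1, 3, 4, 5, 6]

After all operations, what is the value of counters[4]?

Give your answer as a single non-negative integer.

Answer: 5

Derivation:
Step 1: insert mhn at [0, 3, 4, 6, 8] -> counters=[1,0,0,1,1,0,1,0,1]
Step 2: insert be at [2, 3, 4, 5, 6] -> counters=[1,0,1,2,2,1,2,0,1]
Step 3: insert gba at [0, 3, 4, 7, 8] -> counters=[2,0,1,3,3,1,2,1,2]
Step 4: insert fsm at [1, 3, 4, 5, 6] -> counters=[2,1,1,4,4,2,3,1,2]
Step 5: delete gba at [0, 3, 4, 7, 8] -> counters=[1,1,1,3,3,2,3,0,1]
Step 6: insert mhn at [0, 3, 4, 6, 8] -> counters=[2,1,1,4,4,2,4,0,2]
Step 7: insert fsm at [1, 3, 4, 5, 6] -> counters=[2,2,1,5,5,3,5,0,2]
Final counters=[2,2,1,5,5,3,5,0,2] -> counters[4]=5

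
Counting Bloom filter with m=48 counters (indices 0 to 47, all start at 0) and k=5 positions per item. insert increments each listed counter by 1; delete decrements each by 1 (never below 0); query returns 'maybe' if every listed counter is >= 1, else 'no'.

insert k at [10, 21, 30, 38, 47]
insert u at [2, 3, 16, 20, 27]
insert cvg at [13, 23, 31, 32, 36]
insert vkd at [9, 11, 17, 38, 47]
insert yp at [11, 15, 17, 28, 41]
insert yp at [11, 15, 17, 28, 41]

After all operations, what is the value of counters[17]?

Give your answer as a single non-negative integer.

Answer: 3

Derivation:
Step 1: insert k at [10, 21, 30, 38, 47] -> counters=[0,0,0,0,0,0,0,0,0,0,1,0,0,0,0,0,0,0,0,0,0,1,0,0,0,0,0,0,0,0,1,0,0,0,0,0,0,0,1,0,0,0,0,0,0,0,0,1]
Step 2: insert u at [2, 3, 16, 20, 27] -> counters=[0,0,1,1,0,0,0,0,0,0,1,0,0,0,0,0,1,0,0,0,1,1,0,0,0,0,0,1,0,0,1,0,0,0,0,0,0,0,1,0,0,0,0,0,0,0,0,1]
Step 3: insert cvg at [13, 23, 31, 32, 36] -> counters=[0,0,1,1,0,0,0,0,0,0,1,0,0,1,0,0,1,0,0,0,1,1,0,1,0,0,0,1,0,0,1,1,1,0,0,0,1,0,1,0,0,0,0,0,0,0,0,1]
Step 4: insert vkd at [9, 11, 17, 38, 47] -> counters=[0,0,1,1,0,0,0,0,0,1,1,1,0,1,0,0,1,1,0,0,1,1,0,1,0,0,0,1,0,0,1,1,1,0,0,0,1,0,2,0,0,0,0,0,0,0,0,2]
Step 5: insert yp at [11, 15, 17, 28, 41] -> counters=[0,0,1,1,0,0,0,0,0,1,1,2,0,1,0,1,1,2,0,0,1,1,0,1,0,0,0,1,1,0,1,1,1,0,0,0,1,0,2,0,0,1,0,0,0,0,0,2]
Step 6: insert yp at [11, 15, 17, 28, 41] -> counters=[0,0,1,1,0,0,0,0,0,1,1,3,0,1,0,2,1,3,0,0,1,1,0,1,0,0,0,1,2,0,1,1,1,0,0,0,1,0,2,0,0,2,0,0,0,0,0,2]
Final counters=[0,0,1,1,0,0,0,0,0,1,1,3,0,1,0,2,1,3,0,0,1,1,0,1,0,0,0,1,2,0,1,1,1,0,0,0,1,0,2,0,0,2,0,0,0,0,0,2] -> counters[17]=3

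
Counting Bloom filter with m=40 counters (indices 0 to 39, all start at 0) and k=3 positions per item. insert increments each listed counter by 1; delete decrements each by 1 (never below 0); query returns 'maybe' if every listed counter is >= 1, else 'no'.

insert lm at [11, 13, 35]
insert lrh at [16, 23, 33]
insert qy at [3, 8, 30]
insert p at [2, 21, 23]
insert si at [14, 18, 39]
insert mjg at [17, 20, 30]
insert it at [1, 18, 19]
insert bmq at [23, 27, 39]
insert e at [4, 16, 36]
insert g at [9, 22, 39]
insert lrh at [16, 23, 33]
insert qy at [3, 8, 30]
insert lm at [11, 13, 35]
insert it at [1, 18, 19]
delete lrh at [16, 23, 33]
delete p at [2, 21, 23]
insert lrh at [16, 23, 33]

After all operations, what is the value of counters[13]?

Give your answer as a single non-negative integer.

Answer: 2

Derivation:
Step 1: insert lm at [11, 13, 35] -> counters=[0,0,0,0,0,0,0,0,0,0,0,1,0,1,0,0,0,0,0,0,0,0,0,0,0,0,0,0,0,0,0,0,0,0,0,1,0,0,0,0]
Step 2: insert lrh at [16, 23, 33] -> counters=[0,0,0,0,0,0,0,0,0,0,0,1,0,1,0,0,1,0,0,0,0,0,0,1,0,0,0,0,0,0,0,0,0,1,0,1,0,0,0,0]
Step 3: insert qy at [3, 8, 30] -> counters=[0,0,0,1,0,0,0,0,1,0,0,1,0,1,0,0,1,0,0,0,0,0,0,1,0,0,0,0,0,0,1,0,0,1,0,1,0,0,0,0]
Step 4: insert p at [2, 21, 23] -> counters=[0,0,1,1,0,0,0,0,1,0,0,1,0,1,0,0,1,0,0,0,0,1,0,2,0,0,0,0,0,0,1,0,0,1,0,1,0,0,0,0]
Step 5: insert si at [14, 18, 39] -> counters=[0,0,1,1,0,0,0,0,1,0,0,1,0,1,1,0,1,0,1,0,0,1,0,2,0,0,0,0,0,0,1,0,0,1,0,1,0,0,0,1]
Step 6: insert mjg at [17, 20, 30] -> counters=[0,0,1,1,0,0,0,0,1,0,0,1,0,1,1,0,1,1,1,0,1,1,0,2,0,0,0,0,0,0,2,0,0,1,0,1,0,0,0,1]
Step 7: insert it at [1, 18, 19] -> counters=[0,1,1,1,0,0,0,0,1,0,0,1,0,1,1,0,1,1,2,1,1,1,0,2,0,0,0,0,0,0,2,0,0,1,0,1,0,0,0,1]
Step 8: insert bmq at [23, 27, 39] -> counters=[0,1,1,1,0,0,0,0,1,0,0,1,0,1,1,0,1,1,2,1,1,1,0,3,0,0,0,1,0,0,2,0,0,1,0,1,0,0,0,2]
Step 9: insert e at [4, 16, 36] -> counters=[0,1,1,1,1,0,0,0,1,0,0,1,0,1,1,0,2,1,2,1,1,1,0,3,0,0,0,1,0,0,2,0,0,1,0,1,1,0,0,2]
Step 10: insert g at [9, 22, 39] -> counters=[0,1,1,1,1,0,0,0,1,1,0,1,0,1,1,0,2,1,2,1,1,1,1,3,0,0,0,1,0,0,2,0,0,1,0,1,1,0,0,3]
Step 11: insert lrh at [16, 23, 33] -> counters=[0,1,1,1,1,0,0,0,1,1,0,1,0,1,1,0,3,1,2,1,1,1,1,4,0,0,0,1,0,0,2,0,0,2,0,1,1,0,0,3]
Step 12: insert qy at [3, 8, 30] -> counters=[0,1,1,2,1,0,0,0,2,1,0,1,0,1,1,0,3,1,2,1,1,1,1,4,0,0,0,1,0,0,3,0,0,2,0,1,1,0,0,3]
Step 13: insert lm at [11, 13, 35] -> counters=[0,1,1,2,1,0,0,0,2,1,0,2,0,2,1,0,3,1,2,1,1,1,1,4,0,0,0,1,0,0,3,0,0,2,0,2,1,0,0,3]
Step 14: insert it at [1, 18, 19] -> counters=[0,2,1,2,1,0,0,0,2,1,0,2,0,2,1,0,3,1,3,2,1,1,1,4,0,0,0,1,0,0,3,0,0,2,0,2,1,0,0,3]
Step 15: delete lrh at [16, 23, 33] -> counters=[0,2,1,2,1,0,0,0,2,1,0,2,0,2,1,0,2,1,3,2,1,1,1,3,0,0,0,1,0,0,3,0,0,1,0,2,1,0,0,3]
Step 16: delete p at [2, 21, 23] -> counters=[0,2,0,2,1,0,0,0,2,1,0,2,0,2,1,0,2,1,3,2,1,0,1,2,0,0,0,1,0,0,3,0,0,1,0,2,1,0,0,3]
Step 17: insert lrh at [16, 23, 33] -> counters=[0,2,0,2,1,0,0,0,2,1,0,2,0,2,1,0,3,1,3,2,1,0,1,3,0,0,0,1,0,0,3,0,0,2,0,2,1,0,0,3]
Final counters=[0,2,0,2,1,0,0,0,2,1,0,2,0,2,1,0,3,1,3,2,1,0,1,3,0,0,0,1,0,0,3,0,0,2,0,2,1,0,0,3] -> counters[13]=2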